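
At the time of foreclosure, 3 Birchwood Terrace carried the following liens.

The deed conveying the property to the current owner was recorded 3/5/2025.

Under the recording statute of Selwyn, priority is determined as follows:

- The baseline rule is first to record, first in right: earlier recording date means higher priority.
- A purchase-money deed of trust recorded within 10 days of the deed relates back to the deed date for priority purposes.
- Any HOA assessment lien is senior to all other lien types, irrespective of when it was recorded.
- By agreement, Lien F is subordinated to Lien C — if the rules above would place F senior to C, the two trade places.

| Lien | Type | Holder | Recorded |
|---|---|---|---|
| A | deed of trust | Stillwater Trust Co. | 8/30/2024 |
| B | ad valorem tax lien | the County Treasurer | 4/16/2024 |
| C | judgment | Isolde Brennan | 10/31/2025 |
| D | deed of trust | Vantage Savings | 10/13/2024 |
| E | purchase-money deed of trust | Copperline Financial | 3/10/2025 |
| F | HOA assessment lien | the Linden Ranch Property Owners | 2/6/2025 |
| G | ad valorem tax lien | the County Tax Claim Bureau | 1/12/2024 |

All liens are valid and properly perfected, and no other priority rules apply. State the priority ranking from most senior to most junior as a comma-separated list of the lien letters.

C, G, B, A, D, E, F

Adjusting effective dates: E's effective date is the deed date, 3/5/2025.
F, as an HOA assessment lien, has superpriority and ranks first.
Among the remaining liens, by effective date: G (1/12/2024), B (4/16/2024), A (8/30/2024), D (10/13/2024), E (3/5/2025), C (10/31/2025).
F would otherwise be senior to C, so under the subordination agreement F and C exchange positions.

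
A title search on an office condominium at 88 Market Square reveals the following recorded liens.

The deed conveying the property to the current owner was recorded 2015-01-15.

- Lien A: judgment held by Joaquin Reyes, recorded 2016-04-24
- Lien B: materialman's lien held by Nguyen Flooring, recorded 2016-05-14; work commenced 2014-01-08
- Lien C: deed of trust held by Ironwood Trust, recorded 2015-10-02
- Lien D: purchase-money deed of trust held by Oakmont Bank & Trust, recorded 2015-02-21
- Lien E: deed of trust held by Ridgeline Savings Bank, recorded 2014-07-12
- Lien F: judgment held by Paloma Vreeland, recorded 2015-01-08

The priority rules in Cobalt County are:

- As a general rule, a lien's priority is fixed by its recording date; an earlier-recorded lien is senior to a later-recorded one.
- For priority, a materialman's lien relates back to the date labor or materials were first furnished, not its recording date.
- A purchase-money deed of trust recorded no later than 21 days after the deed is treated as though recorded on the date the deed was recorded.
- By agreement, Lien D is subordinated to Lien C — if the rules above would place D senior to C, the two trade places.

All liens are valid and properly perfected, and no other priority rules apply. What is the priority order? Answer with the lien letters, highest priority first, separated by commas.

B, E, F, C, D, A

Effective dates after the stated exceptions: B's effective date is 2014-01-08, when work began; D was recorded 37 days after the deed, outside the 21-day window, so it keeps its recording date.
Ordering by effective date: B (2014-01-08), E (2014-07-12), F (2015-01-08), D (2015-02-21), C (2015-10-02), A (2016-04-24).
D is senior to C before the subordination, so the two trade places.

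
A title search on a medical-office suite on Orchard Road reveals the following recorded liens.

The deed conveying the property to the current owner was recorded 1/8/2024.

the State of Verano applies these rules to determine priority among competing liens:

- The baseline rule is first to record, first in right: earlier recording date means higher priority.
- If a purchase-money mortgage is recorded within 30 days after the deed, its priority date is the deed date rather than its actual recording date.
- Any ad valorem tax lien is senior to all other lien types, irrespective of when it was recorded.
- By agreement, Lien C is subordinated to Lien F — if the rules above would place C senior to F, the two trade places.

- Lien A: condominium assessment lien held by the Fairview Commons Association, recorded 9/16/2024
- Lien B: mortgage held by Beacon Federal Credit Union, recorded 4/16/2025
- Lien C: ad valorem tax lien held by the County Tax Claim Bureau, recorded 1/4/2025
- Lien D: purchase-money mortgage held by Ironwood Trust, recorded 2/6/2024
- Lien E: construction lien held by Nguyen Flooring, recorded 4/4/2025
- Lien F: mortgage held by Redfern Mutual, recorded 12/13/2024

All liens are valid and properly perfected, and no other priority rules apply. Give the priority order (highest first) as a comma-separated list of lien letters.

Adjusting effective dates: D relates back to the deed date 1/8/2024.
C is an ad valorem tax lien, so it outranks all other liens regardless of date.
Among the remaining liens, by effective date: D (1/8/2024), A (9/16/2024), F (12/13/2024), E (4/4/2025), B (4/16/2025).
Because C would otherwise rank above F, the subordination swaps them.

F, D, A, C, E, B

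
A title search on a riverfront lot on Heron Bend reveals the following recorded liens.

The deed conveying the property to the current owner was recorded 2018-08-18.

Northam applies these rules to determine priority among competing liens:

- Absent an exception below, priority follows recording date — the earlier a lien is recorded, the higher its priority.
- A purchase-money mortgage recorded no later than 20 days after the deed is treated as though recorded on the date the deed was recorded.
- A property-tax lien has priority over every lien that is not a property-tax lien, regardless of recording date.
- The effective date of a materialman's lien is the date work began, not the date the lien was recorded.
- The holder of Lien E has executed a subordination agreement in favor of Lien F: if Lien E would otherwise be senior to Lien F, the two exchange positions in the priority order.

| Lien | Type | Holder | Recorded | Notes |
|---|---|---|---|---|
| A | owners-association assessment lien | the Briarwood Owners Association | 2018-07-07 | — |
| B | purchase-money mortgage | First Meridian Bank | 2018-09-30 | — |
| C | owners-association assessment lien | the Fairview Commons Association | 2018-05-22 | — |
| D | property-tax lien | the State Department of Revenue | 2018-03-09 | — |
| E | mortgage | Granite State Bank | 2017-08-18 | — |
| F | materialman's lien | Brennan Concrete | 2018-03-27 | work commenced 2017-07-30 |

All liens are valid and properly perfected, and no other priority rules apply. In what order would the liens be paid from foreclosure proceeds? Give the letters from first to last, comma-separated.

Adjusting effective dates: B missed the 20-day window (43 days after the deed), so its recording date stands; F relates back to 2017-07-30 (work commenced).
D is a property-tax lien, so it outranks all other liens regardless of date.
Among the remaining liens, by effective date: F (2017-07-30), E (2017-08-18), C (2018-05-22), A (2018-07-07), B (2018-09-30).
E already ranks below F; the subordination has no effect.

D, F, E, C, A, B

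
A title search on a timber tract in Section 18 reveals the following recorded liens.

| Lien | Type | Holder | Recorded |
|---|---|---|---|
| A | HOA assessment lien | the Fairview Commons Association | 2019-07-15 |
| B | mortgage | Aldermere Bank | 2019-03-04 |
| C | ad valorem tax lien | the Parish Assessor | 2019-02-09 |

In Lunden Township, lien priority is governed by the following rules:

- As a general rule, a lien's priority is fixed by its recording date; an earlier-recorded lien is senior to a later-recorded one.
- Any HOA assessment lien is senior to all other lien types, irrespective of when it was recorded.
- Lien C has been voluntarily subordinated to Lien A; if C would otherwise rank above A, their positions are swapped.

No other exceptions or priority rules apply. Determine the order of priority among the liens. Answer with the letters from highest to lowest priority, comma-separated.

A is an HOA assessment lien, so it outranks all other liens regardless of date.
Remaining liens by effective date: C (2019-02-09), B (2019-03-04).
Since C is not senior to A, the subordination leaves the order unchanged.

A, C, B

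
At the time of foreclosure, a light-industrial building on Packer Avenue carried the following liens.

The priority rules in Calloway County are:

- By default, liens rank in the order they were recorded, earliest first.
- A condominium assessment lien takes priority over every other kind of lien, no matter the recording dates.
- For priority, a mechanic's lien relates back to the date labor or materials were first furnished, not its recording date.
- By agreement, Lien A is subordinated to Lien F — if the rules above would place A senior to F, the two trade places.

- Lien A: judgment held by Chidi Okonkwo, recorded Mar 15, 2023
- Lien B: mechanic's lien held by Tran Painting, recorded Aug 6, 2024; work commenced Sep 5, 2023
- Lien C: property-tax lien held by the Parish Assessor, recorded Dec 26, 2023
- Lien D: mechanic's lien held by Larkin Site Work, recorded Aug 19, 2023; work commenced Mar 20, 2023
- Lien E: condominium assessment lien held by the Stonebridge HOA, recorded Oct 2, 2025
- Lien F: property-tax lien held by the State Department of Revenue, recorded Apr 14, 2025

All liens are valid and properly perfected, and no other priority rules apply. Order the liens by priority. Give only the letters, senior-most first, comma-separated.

E, F, D, B, C, A

Adjusting effective dates: B's effective date is Sep 5, 2023, when work began; D is treated as recorded Mar 20, 2023, the work-commencement date.
E, as a condominium assessment lien, has superpriority and ranks first.
Remaining liens by effective date: A (Mar 15, 2023), D (Mar 20, 2023), B (Sep 5, 2023), C (Dec 26, 2023), F (Apr 14, 2025).
The subordination applies — A was senior to F — so A and F swap.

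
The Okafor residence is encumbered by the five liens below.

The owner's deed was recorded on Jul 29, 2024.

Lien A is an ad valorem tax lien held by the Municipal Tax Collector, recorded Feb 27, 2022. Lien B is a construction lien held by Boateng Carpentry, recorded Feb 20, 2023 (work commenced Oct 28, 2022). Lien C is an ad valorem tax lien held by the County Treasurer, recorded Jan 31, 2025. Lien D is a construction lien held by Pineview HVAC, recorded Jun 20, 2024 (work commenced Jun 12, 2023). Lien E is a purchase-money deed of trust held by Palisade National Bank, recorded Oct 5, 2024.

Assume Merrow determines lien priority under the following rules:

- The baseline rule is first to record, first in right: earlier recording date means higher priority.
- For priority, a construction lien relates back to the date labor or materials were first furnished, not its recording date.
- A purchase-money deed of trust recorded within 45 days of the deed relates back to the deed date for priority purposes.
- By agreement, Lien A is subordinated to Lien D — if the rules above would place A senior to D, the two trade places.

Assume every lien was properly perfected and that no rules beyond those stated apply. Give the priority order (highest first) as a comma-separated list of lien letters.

D, B, A, E, C

Effective dates after the stated exceptions: B's effective date is Oct 28, 2022, when work began; D's effective date is Jun 12, 2023, when work began; E missed the 45-day window (68 days after the deed), so its recording date stands.
By effective date, earliest first: A (Feb 27, 2022), B (Oct 28, 2022), D (Jun 12, 2023), E (Oct 5, 2024), C (Jan 31, 2025).
A is senior to D before the subordination, so the two trade places.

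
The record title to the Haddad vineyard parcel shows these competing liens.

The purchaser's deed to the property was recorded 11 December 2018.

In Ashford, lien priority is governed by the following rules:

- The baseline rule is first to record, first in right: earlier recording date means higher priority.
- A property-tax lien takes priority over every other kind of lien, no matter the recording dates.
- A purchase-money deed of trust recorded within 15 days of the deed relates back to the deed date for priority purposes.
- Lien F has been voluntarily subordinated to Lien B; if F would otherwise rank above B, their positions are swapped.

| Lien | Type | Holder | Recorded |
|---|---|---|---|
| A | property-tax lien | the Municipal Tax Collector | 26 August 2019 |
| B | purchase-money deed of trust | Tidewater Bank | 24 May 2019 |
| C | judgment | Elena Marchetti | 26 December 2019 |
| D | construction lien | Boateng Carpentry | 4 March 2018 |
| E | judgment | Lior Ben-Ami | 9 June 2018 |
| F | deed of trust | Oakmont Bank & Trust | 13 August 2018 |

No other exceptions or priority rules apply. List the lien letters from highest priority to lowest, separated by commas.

First, effective dates: B was recorded 164 days after the deed — beyond 15 days — so no relation-back applies.
A is a property-tax lien and takes priority over every other lien.
Among the remaining liens, by effective date: D (4 March 2018), E (9 June 2018), F (13 August 2018), B (24 May 2019), C (26 December 2019).
F is senior to B before the subordination, so the two trade places.

A, D, E, B, F, C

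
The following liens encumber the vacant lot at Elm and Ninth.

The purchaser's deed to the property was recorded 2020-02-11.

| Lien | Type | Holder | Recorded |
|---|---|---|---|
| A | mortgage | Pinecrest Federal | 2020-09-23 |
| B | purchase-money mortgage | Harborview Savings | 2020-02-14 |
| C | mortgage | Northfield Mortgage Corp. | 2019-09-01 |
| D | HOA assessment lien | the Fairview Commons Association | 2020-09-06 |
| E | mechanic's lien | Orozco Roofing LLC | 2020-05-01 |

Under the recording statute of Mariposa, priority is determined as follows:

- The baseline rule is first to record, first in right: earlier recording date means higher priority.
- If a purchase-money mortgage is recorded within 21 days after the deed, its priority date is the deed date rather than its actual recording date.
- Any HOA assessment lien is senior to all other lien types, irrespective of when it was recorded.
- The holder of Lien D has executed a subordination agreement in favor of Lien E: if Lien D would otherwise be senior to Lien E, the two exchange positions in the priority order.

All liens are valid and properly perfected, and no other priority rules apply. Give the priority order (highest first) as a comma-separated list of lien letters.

Effective dates: B relates back to the deed date 2020-02-11.
D is an HOA assessment lien and takes priority over every other lien.
Ordering the rest by effective date: C (2019-09-01), B (2020-02-11), E (2020-05-01), A (2020-09-23).
Because D would otherwise rank above E, the subordination swaps them.

E, C, B, D, A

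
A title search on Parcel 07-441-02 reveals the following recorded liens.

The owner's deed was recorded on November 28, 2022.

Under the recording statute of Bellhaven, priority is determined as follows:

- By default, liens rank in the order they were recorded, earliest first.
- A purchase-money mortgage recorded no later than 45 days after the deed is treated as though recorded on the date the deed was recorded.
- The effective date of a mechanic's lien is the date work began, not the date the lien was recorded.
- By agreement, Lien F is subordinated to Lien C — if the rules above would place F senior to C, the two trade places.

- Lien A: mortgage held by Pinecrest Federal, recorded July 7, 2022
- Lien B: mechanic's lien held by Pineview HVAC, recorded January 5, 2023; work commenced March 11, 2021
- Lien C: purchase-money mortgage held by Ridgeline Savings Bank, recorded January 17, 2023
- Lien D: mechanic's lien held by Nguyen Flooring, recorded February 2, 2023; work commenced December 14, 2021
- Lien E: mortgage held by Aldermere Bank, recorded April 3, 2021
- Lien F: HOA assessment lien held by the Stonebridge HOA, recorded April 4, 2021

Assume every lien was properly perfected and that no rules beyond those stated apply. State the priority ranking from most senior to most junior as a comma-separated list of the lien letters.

Effective dates: B is treated as recorded March 11, 2021, the work-commencement date; C missed the 45-day window (50 days after the deed), so its recording date stands; D is treated as recorded December 14, 2021, the work-commencement date.
Sorted by effective date: B (March 11, 2021), E (April 3, 2021), F (April 4, 2021), D (December 14, 2021), A (July 7, 2022), C (January 17, 2023).
F is senior to C before the subordination, so the two trade places.

B, E, C, D, A, F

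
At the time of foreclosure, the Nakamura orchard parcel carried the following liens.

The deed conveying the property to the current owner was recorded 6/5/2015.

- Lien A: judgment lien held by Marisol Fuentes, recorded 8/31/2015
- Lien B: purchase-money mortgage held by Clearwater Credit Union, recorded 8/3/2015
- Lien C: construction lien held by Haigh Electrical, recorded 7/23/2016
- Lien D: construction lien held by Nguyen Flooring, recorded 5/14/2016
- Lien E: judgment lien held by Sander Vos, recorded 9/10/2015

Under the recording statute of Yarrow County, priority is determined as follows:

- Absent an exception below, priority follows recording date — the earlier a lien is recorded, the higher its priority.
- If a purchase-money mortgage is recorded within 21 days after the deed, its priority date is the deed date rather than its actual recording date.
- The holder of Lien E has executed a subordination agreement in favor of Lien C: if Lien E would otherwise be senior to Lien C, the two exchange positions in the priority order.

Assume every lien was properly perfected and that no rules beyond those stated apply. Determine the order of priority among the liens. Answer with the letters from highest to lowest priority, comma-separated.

Effective dates: B was recorded 59 days after the deed, outside the 21-day window, so it keeps its recording date.
Sorted by effective date: B (8/3/2015), A (8/31/2015), E (9/10/2015), D (5/14/2016), C (7/23/2016).
Because E would otherwise rank above C, the subordination swaps them.

B, A, C, D, E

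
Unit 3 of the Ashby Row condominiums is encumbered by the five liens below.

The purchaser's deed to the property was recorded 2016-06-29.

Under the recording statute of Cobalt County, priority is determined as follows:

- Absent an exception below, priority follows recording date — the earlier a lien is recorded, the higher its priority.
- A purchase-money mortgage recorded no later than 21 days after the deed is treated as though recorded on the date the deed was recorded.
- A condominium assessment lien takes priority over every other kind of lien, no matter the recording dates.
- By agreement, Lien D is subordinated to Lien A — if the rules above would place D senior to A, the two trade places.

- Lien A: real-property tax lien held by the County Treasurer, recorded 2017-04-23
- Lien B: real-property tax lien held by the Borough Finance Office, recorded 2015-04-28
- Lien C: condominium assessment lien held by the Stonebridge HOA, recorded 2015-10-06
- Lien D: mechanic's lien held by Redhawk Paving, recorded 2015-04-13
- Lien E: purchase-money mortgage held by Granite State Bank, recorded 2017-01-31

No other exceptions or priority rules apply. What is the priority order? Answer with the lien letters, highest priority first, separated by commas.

C, A, B, E, D

Adjusting effective dates: E was recorded 216 days after the deed — beyond 21 days — so no relation-back applies.
C is a condominium assessment lien and takes priority over every other lien.
Among the remaining liens, by effective date: D (2015-04-13), B (2015-04-28), E (2017-01-31), A (2017-04-23).
D is senior to A before the subordination, so the two trade places.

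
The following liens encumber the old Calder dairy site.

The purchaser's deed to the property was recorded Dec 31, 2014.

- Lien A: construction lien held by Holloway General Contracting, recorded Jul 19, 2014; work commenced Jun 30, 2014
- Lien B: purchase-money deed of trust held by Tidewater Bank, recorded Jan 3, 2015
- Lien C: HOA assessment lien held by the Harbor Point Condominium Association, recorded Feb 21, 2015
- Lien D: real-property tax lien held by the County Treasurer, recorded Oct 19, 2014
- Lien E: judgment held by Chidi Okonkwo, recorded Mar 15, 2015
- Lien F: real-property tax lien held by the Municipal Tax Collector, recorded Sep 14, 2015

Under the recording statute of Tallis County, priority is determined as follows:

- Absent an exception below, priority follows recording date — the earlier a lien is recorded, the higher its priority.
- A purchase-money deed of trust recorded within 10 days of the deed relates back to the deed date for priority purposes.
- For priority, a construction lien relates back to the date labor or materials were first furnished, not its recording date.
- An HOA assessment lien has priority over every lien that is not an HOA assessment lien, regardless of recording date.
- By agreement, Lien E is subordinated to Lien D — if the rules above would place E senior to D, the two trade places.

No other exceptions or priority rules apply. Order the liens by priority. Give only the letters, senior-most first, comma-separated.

Effective dates: A relates back to Jun 30, 2014 (work commenced); B was recorded within the 10-day window, so its effective date is the deed date Dec 31, 2014.
As an HOA assessment lien, C is senior to every other lien.
Among the remaining liens, by effective date: A (Jun 30, 2014), D (Oct 19, 2014), B (Dec 31, 2014), E (Mar 15, 2015), F (Sep 14, 2015).
E is already junior to D, so the subordination agreement changes nothing.

C, A, D, B, E, F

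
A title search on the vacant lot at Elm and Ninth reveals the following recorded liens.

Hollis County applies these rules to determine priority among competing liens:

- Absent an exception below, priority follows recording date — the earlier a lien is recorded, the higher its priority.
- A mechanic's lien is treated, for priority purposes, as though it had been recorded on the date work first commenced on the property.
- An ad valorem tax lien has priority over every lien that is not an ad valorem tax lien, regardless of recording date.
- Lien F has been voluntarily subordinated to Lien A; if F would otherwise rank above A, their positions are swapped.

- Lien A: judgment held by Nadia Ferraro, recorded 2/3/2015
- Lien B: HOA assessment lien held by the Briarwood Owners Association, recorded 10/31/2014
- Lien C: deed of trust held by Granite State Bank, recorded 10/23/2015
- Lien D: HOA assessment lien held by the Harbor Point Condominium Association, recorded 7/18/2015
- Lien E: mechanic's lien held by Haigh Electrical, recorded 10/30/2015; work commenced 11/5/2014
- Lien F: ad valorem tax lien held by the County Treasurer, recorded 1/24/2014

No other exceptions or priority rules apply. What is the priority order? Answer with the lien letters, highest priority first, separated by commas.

Effective dates after the stated exceptions: E relates back to 11/5/2014 (work commenced).
F is an ad valorem tax lien and takes priority over every other lien.
The other liens, earliest effective date first: B (10/31/2014), E (11/5/2014), A (2/3/2015), D (7/18/2015), C (10/23/2015).
Because F would otherwise rank above A, the subordination swaps them.

A, B, E, F, D, C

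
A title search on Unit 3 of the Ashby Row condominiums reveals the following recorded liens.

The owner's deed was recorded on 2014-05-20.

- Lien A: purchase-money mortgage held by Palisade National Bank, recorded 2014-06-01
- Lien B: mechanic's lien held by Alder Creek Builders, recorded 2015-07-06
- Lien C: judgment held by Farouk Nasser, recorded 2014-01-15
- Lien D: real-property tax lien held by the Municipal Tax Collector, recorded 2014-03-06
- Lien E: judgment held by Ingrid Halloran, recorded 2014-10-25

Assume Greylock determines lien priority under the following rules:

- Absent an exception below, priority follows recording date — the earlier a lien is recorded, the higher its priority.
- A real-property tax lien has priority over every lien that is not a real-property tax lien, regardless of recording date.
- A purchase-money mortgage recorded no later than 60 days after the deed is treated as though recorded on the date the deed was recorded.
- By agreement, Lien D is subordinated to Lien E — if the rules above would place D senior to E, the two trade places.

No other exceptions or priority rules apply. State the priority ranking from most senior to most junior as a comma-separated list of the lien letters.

Adjusting effective dates: A's effective date is the deed date, 2014-05-20.
D is a real-property tax lien, so it outranks all other liens regardless of date.
Remaining liens by effective date: C (2014-01-15), A (2014-05-20), E (2014-10-25), B (2015-07-06).
Because D would otherwise rank above E, the subordination swaps them.

E, C, A, D, B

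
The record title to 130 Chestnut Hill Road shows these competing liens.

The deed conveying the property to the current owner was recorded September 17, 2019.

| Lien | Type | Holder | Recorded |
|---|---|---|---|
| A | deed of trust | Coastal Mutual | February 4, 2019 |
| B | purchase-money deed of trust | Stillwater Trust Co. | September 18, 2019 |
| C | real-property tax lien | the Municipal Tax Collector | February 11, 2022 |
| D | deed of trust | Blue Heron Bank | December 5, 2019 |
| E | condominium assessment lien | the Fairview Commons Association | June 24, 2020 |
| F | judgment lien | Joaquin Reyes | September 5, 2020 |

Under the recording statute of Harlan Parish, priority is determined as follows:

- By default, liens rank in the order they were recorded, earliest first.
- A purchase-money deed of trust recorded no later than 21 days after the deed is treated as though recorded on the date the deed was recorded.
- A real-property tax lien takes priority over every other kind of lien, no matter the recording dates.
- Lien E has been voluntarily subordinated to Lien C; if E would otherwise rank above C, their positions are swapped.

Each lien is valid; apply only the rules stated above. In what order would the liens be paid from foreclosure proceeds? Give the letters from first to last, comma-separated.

Adjusting effective dates: B's effective date is the deed date, September 17, 2019.
C is a real-property tax lien and takes priority over every other lien.
Among the remaining liens, by effective date: A (February 4, 2019), B (September 17, 2019), D (December 5, 2019), E (June 24, 2020), F (September 5, 2020).
E is already junior to C, so the subordination agreement changes nothing.

C, A, B, D, E, F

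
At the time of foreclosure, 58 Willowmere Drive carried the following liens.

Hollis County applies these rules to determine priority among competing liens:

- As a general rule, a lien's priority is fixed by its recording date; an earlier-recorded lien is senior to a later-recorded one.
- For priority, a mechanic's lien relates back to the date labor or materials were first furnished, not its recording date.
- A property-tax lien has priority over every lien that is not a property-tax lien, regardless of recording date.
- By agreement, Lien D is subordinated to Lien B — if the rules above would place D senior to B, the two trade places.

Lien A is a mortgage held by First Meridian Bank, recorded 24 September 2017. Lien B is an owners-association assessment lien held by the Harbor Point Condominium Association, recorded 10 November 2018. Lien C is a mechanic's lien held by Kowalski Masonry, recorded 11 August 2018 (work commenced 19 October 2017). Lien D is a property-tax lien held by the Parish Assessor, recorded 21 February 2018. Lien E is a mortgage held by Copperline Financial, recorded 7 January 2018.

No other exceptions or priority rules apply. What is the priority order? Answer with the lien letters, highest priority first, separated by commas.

First, effective dates: C relates back to 19 October 2017 (work commenced).
D is a property-tax lien and takes priority over every other lien.
The other liens, earliest effective date first: A (24 September 2017), C (19 October 2017), E (7 January 2018), B (10 November 2018).
D is senior to B before the subordination, so the two trade places.

B, A, C, E, D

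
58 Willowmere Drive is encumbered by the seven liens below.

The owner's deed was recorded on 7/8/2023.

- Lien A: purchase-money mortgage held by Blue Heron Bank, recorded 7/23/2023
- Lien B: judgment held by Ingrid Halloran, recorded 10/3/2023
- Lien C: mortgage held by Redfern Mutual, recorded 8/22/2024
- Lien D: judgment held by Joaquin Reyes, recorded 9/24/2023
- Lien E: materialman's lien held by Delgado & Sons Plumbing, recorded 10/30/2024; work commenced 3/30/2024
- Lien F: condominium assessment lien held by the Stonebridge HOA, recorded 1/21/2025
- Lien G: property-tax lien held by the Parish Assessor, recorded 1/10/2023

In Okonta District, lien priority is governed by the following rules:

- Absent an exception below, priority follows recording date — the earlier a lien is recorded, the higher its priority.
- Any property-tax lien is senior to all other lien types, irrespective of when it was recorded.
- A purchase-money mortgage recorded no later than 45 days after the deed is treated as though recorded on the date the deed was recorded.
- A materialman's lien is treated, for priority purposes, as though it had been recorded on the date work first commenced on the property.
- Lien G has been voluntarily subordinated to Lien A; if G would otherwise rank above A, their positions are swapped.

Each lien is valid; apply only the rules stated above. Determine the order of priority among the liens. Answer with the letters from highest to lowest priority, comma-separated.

Effective dates: A's effective date is the deed date, 7/8/2023; E is treated as recorded 3/30/2024, the work-commencement date.
G, as a property-tax lien, has superpriority and ranks first.
Remaining liens by effective date: A (7/8/2023), D (9/24/2023), B (10/3/2023), E (3/30/2024), C (8/22/2024), F (1/21/2025).
The subordination applies — G was senior to A — so G and A swap.

A, G, D, B, E, C, F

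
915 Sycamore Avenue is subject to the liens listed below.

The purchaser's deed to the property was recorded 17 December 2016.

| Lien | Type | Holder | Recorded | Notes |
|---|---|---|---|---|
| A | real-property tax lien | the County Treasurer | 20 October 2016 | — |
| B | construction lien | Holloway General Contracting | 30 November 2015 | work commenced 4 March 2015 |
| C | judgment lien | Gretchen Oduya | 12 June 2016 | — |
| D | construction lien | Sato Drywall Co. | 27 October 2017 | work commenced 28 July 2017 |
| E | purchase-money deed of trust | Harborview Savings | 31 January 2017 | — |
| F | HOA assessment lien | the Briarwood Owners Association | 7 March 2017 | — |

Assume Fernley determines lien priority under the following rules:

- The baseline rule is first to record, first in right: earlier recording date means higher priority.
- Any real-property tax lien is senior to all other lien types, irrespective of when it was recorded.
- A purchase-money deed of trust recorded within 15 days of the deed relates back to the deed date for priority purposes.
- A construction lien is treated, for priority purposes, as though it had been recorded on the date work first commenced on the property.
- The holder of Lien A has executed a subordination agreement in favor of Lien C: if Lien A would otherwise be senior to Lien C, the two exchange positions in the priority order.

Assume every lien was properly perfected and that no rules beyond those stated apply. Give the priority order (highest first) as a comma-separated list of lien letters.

Effective dates: B is treated as recorded 4 March 2015, the work-commencement date; D is treated as recorded 28 July 2017, the work-commencement date; E was recorded 45 days after the deed — beyond 15 days — so no relation-back applies.
As a real-property tax lien, A is senior to every other lien.
Among the remaining liens, by effective date: B (4 March 2015), C (12 June 2016), E (31 January 2017), F (7 March 2017), D (28 July 2017).
The subordination applies — A was senior to C — so A and C swap.

C, B, A, E, F, D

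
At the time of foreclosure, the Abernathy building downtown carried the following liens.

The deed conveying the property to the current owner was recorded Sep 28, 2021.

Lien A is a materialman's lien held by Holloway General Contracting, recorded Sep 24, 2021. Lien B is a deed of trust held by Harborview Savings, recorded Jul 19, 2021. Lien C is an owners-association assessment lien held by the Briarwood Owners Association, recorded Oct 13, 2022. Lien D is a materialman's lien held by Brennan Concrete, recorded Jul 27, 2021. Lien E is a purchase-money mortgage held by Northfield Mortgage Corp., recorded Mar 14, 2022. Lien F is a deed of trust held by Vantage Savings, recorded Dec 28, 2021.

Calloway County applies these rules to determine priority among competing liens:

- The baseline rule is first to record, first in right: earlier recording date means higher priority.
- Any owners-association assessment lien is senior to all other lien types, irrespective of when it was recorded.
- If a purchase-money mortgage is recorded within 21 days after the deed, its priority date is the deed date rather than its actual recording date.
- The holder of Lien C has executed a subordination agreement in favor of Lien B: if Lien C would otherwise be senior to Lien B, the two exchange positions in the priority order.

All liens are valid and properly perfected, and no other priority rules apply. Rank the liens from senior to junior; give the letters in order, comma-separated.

Effective dates: E missed the 21-day window (167 days after the deed), so its recording date stands.
C, as an owners-association assessment lien, has superpriority and ranks first.
Remaining liens by effective date: B (Jul 19, 2021), D (Jul 27, 2021), A (Sep 24, 2021), F (Dec 28, 2021), E (Mar 14, 2022).
The subordination applies — C was senior to B — so C and B swap.

B, C, D, A, F, E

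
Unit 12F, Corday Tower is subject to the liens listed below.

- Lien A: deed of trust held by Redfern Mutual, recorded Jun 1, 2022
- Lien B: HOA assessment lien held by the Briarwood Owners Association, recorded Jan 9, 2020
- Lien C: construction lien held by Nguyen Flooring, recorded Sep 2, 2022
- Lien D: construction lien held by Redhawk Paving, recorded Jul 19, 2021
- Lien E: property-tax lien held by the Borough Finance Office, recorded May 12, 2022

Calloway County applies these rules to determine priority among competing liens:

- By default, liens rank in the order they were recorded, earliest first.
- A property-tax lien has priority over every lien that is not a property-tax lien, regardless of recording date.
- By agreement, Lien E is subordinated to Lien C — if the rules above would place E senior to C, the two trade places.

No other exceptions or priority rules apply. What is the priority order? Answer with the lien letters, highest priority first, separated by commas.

E is a property-tax lien and takes priority over every other lien.
Among the remaining liens, by effective date: B (Jan 9, 2020), D (Jul 19, 2021), A (Jun 1, 2022), C (Sep 2, 2022).
E would otherwise be senior to C, so under the subordination agreement E and C exchange positions.

C, B, D, A, E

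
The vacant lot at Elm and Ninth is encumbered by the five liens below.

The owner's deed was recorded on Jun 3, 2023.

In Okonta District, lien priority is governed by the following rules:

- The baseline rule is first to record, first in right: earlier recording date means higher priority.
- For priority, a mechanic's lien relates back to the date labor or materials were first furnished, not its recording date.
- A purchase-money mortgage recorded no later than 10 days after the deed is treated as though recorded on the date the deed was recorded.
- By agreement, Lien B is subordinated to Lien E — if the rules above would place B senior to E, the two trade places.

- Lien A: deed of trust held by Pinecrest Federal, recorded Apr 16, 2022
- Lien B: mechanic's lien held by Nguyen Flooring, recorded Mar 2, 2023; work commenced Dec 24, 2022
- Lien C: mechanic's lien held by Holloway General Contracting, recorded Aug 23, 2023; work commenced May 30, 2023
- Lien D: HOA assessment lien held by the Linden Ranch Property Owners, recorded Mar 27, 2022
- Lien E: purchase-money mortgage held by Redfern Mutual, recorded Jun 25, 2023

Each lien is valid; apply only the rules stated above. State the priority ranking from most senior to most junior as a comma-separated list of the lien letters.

D, A, E, C, B

Effective dates: B relates back to Dec 24, 2022 (work commenced); C is treated as recorded May 30, 2023, the work-commencement date; E was recorded 22 days after the deed — beyond 10 days — so no relation-back applies.
By effective date: D (Mar 27, 2022), A (Apr 16, 2022), B (Dec 24, 2022), C (May 30, 2023), E (Jun 25, 2023).
The subordination applies — B was senior to E — so B and E swap.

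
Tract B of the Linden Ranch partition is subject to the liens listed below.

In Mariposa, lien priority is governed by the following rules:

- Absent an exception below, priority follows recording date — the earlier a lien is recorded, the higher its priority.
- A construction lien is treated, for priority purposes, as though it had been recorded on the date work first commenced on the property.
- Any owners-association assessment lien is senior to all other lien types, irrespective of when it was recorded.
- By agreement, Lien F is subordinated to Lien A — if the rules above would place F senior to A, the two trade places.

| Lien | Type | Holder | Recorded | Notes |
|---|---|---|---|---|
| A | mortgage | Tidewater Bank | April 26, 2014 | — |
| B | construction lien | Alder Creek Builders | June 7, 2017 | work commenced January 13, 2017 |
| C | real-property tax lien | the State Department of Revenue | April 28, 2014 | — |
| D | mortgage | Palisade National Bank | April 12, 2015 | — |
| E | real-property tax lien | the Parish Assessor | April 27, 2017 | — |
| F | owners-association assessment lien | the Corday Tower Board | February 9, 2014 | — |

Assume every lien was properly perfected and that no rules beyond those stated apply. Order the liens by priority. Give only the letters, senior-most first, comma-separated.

A, F, C, D, B, E

Adjusting effective dates: B's effective date is January 13, 2017, when work began.
F, as an owners-association assessment lien, has superpriority and ranks first.
Remaining liens by effective date: A (April 26, 2014), C (April 28, 2014), D (April 12, 2015), B (January 13, 2017), E (April 27, 2017).
The subordination applies — F was senior to A — so F and A swap.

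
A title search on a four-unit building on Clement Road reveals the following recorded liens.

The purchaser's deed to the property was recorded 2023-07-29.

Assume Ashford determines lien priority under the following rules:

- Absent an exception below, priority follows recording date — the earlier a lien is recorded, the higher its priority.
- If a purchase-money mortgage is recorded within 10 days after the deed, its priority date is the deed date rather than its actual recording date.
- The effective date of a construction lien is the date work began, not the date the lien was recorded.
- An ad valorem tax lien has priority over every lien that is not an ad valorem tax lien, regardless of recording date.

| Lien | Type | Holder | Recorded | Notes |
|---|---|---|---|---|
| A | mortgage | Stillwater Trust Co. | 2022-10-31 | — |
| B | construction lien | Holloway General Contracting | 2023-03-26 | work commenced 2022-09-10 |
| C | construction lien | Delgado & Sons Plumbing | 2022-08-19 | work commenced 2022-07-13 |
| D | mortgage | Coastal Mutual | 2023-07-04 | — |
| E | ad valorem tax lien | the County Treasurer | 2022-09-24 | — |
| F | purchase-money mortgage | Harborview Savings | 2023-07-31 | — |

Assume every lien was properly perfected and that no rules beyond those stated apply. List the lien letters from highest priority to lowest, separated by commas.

E, C, B, A, D, F

Effective dates: B's effective date is 2022-09-10, when work began; C's effective date is 2022-07-13, when work began; F was recorded within the 10-day window, so its effective date is the deed date 2023-07-29.
E, as an ad valorem tax lien, has superpriority and ranks first.
The other liens, earliest effective date first: C (2022-07-13), B (2022-09-10), A (2022-10-31), D (2023-07-04), F (2023-07-29).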